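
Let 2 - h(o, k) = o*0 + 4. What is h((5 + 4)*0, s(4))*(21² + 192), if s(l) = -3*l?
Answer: -1266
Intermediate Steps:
h(o, k) = -2 (h(o, k) = 2 - (o*0 + 4) = 2 - (0 + 4) = 2 - 1*4 = 2 - 4 = -2)
h((5 + 4)*0, s(4))*(21² + 192) = -2*(21² + 192) = -2*(441 + 192) = -2*633 = -1266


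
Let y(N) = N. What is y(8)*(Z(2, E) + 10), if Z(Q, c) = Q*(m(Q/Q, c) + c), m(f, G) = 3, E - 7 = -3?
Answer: 192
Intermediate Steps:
E = 4 (E = 7 - 3 = 4)
Z(Q, c) = Q*(3 + c)
y(8)*(Z(2, E) + 10) = 8*(2*(3 + 4) + 10) = 8*(2*7 + 10) = 8*(14 + 10) = 8*24 = 192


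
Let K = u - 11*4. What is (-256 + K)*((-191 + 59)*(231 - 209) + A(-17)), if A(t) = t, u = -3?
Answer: 885063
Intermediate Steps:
K = -47 (K = -3 - 11*4 = -3 - 44 = -47)
(-256 + K)*((-191 + 59)*(231 - 209) + A(-17)) = (-256 - 47)*((-191 + 59)*(231 - 209) - 17) = -303*(-132*22 - 17) = -303*(-2904 - 17) = -303*(-2921) = 885063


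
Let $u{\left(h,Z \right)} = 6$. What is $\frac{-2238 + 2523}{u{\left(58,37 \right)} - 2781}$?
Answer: $- \frac{19}{185} \approx -0.1027$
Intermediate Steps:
$\frac{-2238 + 2523}{u{\left(58,37 \right)} - 2781} = \frac{-2238 + 2523}{6 - 2781} = \frac{285}{-2775} = 285 \left(- \frac{1}{2775}\right) = - \frac{19}{185}$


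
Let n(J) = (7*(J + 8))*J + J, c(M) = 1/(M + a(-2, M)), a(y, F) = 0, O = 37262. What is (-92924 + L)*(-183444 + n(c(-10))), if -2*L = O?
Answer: 409294469493/20 ≈ 2.0465e+10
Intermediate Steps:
L = -18631 (L = -½*37262 = -18631)
c(M) = 1/M (c(M) = 1/(M + 0) = 1/M)
n(J) = J + J*(56 + 7*J) (n(J) = (7*(8 + J))*J + J = (56 + 7*J)*J + J = J*(56 + 7*J) + J = J + J*(56 + 7*J))
(-92924 + L)*(-183444 + n(c(-10))) = (-92924 - 18631)*(-183444 + (57 + 7/(-10))/(-10)) = -111555*(-183444 - (57 + 7*(-⅒))/10) = -111555*(-183444 - (57 - 7/10)/10) = -111555*(-183444 - ⅒*563/10) = -111555*(-183444 - 563/100) = -111555*(-18344963/100) = 409294469493/20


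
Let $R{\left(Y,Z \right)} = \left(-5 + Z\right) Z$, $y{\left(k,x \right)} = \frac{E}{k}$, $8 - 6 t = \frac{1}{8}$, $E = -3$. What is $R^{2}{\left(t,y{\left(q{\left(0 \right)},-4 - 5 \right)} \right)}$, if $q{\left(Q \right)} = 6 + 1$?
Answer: $\frac{12996}{2401} \approx 5.4127$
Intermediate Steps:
$q{\left(Q \right)} = 7$
$t = \frac{21}{16}$ ($t = \frac{4}{3} - \frac{1}{6 \cdot 8} = \frac{4}{3} - \frac{1}{48} = \frac{21}{16} \approx 1.3125$)
$y{\left(k,x \right)} = - \frac{3}{k}$
$R{\left(Y,Z \right)} = Z \left(-5 + Z\right)$
$R^{2}{\left(t,y{\left(q{\left(0 \right)},-4 - 5 \right)} \right)} = \left(- \frac{3}{7} \left(-5 - \frac{3}{7}\right)\right)^{2} = \left(\left(-3\right) \frac{1}{7} \left(-5 - \frac{3}{7}\right)\right)^{2} = \left(- \frac{3 \left(-5 - \frac{3}{7}\right)}{7}\right)^{2} = \left(\left(- \frac{3}{7}\right) \left(- \frac{38}{7}\right)\right)^{2} = \left(\frac{114}{49}\right)^{2} = \frac{12996}{2401}$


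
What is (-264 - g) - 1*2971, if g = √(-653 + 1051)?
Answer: -3235 - √398 ≈ -3254.9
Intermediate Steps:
g = √398 ≈ 19.950
(-264 - g) - 1*2971 = (-264 - √398) - 1*2971 = (-264 - √398) - 2971 = -3235 - √398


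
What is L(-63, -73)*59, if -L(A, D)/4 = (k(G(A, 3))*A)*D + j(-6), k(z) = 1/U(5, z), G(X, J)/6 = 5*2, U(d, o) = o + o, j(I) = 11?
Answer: -116407/10 ≈ -11641.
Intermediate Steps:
U(d, o) = 2*o
G(X, J) = 60 (G(X, J) = 6*(5*2) = 6*10 = 60)
k(z) = 1/(2*z)
L(A, D) = -44 - A*D/30 (L(A, D) = -4*((((1/2)/60)*A)*D + 11) = -4*((((1/2)*(1/60))*A)*D + 11) = -4*((A/120)*D + 11) = -4*(A*D/120 + 11) = -4*(11 + A*D/120) = -44 - A*D/30)
L(-63, -73)*59 = (-44 - 1/30*(-63)*(-73))*59 = (-44 - 1533/10)*59 = -1973/10*59 = -116407/10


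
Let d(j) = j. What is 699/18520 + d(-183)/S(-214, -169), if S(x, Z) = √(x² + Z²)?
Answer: 699/18520 - 183*√74357/74357 ≈ -0.63336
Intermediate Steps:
S(x, Z) = √(Z² + x²)
699/18520 + d(-183)/S(-214, -169) = 699/18520 - 183/√((-169)² + (-214)²) = 699*(1/18520) - 183/√(28561 + 45796) = 699/18520 - 183*√74357/74357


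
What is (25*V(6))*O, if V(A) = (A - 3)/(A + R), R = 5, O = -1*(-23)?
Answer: 1725/11 ≈ 156.82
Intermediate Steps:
O = 23
V(A) = (-3 + A)/(5 + A) (V(A) = (A - 3)/(A + 5) = (-3 + A)/(5 + A))
(25*V(6))*O = (25*((-3 + 6)/(5 + 6)))*23 = (25*(3/11))*23 = (75/11)*23 = 1725/11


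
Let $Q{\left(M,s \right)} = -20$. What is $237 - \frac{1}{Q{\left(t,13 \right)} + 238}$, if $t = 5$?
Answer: $\frac{51665}{218} \approx 237.0$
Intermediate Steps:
$237 - \frac{1}{Q{\left(t,13 \right)} + 238} = 237 - \frac{1}{-20 + 238} = 237 - \frac{1}{218} = \frac{51665}{218}$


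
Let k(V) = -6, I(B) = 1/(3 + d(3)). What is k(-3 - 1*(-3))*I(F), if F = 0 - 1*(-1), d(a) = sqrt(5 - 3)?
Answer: -18/7 + 6*sqrt(2)/7 ≈ -1.3592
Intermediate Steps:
d(a) = sqrt(2)
F = 1 (F = 0 + 1 = 1)
I(B) = 1/(3 + sqrt(2))
k(-3 - 1*(-3))*I(F) = -6*(3/7 - sqrt(2)/7) = -18/7 + 6*sqrt(2)/7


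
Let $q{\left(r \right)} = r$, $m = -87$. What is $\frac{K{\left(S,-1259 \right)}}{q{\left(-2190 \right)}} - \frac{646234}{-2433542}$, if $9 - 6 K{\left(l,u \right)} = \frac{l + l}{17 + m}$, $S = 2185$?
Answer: $\frac{1455595808}{5595929829} \approx 0.26012$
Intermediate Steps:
$K{\left(l,u \right)} = \frac{3}{2} + \frac{l}{210}$ ($K{\left(l,u \right)} = \frac{3}{2} - \frac{\left(l + l\right) \frac{1}{17 - 87}}{6} = \frac{3}{2} - \frac{2 l \frac{1}{-70}}{6} = \frac{3}{2} - \frac{2 l \left(- \frac{1}{70}\right)}{6} = \frac{3}{2} - \frac{\left(- \frac{1}{35}\right) l}{6} = \frac{3}{2} + \frac{l}{210}$)
$\frac{K{\left(S,-1259 \right)}}{q{\left(-2190 \right)}} - \frac{646234}{-2433542} = \frac{\frac{3}{2} + \frac{1}{210} \cdot 2185}{-2190} - \frac{646234}{-2433542} = \left(\frac{3}{2} + \frac{437}{42}\right) \left(- \frac{1}{2190}\right) - - \frac{323117}{1216771} = \frac{250}{21} \left(- \frac{1}{2190}\right) + \frac{323117}{1216771} = - \frac{25}{4599} + \frac{323117}{1216771} = \frac{1455595808}{5595929829}$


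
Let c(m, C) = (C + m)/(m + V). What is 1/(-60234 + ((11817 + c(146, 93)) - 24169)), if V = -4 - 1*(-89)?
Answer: -231/16767127 ≈ -1.3777e-5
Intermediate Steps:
V = 85 (V = -4 + 89 = 85)
c(m, C) = (C + m)/(85 + m) (c(m, C) = (C + m)/(m + 85) = (C + m)/(85 + m))
1/(-60234 + ((11817 + c(146, 93)) - 24169)) = 1/(-60234 + ((11817 + (93 + 146)/(85 + 146)) - 24169)) = 1/(-60234 + ((11817 + 239/231) - 24169)) = 1/(-60234 + (2729966/231 - 24169)) = 1/(-60234 - 2853073/231) = 1/(-16767127/231) = -231/16767127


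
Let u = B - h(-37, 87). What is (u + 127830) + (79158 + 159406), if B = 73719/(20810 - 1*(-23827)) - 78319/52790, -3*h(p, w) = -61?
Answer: 863318625242417/2356387230 ≈ 3.6637e+5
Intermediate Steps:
h(p, w) = 61/3 (h(p, w) = -⅓*(-61) = 61/3)
B = 131900269/785462410 (B = 73719/(20810 + 23827) - 78319*1/52790 = 73719/44637 - 78319/52790 = 73719*(1/44637) - 78319/52790 = 24573/14879 - 78319/52790 = 131900269/785462410 ≈ 0.16793)
u = -47517506203/2356387230 (u = 131900269/785462410 - 1*61/3 = 131900269/785462410 - 61/3 = -47517506203/2356387230 ≈ -20.165)
(u + 127830) + (79158 + 159406) = (-47517506203/2356387230 + 127830) + (79158 + 159406) = 301169462104697/2356387230 + 238564 = 863318625242417/2356387230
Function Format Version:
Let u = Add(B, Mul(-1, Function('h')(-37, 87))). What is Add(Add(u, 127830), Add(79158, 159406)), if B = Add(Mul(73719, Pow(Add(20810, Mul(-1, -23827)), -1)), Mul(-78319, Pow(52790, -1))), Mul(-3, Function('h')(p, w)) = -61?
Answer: Rational(863318625242417, 2356387230) ≈ 3.6637e+5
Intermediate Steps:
Function('h')(p, w) = Rational(61, 3) (Function('h')(p, w) = Mul(Rational(-1, 3), -61) = Rational(61, 3))
B = Rational(131900269, 785462410) (B = Add(Mul(73719, Pow(Add(20810, 23827), -1)), Mul(-78319, Rational(1, 52790))) = Add(Mul(73719, Pow(44637, -1)), Rational(-78319, 52790)) = Add(Mul(73719, Rational(1, 44637)), Rational(-78319, 52790)) = Add(Rational(24573, 14879), Rational(-78319, 52790)) = Rational(131900269, 785462410) ≈ 0.16793)
u = Rational(-47517506203, 2356387230) (u = Add(Rational(131900269, 785462410), Mul(-1, Rational(61, 3))) = Add(Rational(131900269, 785462410), Rational(-61, 3)) = Rational(-47517506203, 2356387230) ≈ -20.165)
Add(Add(u, 127830), Add(79158, 159406)) = Add(Add(Rational(-47517506203, 2356387230), 127830), Add(79158, 159406)) = Add(Rational(301169462104697, 2356387230), 238564) = Rational(863318625242417, 2356387230)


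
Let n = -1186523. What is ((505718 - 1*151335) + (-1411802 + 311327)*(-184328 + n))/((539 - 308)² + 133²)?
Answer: 754293804304/35525 ≈ 2.1233e+7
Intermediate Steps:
((505718 - 1*151335) + (-1411802 + 311327)*(-184328 + n))/((539 - 308)² + 133²) = ((505718 - 1*151335) + (-1411802 + 311327)*(-184328 - 1186523))/((539 - 308)² + 133²) = ((505718 - 151335) - 1100475*(-1370851))/(231² + 17689) = (354383 + 1508587254225)/(53361 + 17689) = 1508587608608/71050 = 1508587608608*(1/71050) = 754293804304/35525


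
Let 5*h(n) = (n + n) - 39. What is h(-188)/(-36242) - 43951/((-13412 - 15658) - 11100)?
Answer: 399051563/363960285 ≈ 1.0964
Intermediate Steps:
h(n) = -39/5 + 2*n/5 (h(n) = ((n + n) - 39)/5 = (2*n - 39)/5 = (-39 + 2*n)/5 = -39/5 + 2*n/5)
h(-188)/(-36242) - 43951/((-13412 - 15658) - 11100) = (-39/5 + (2/5)*(-188))/(-36242) - 43951/((-13412 - 15658) - 11100) = (-39/5 - 376/5)*(-1/36242) - 43951/(-29070 - 11100) = -83*(-1/36242) - 43951/(-40170) = 83/36242 - 43951*(-1/40170) = 83/36242 + 43951/40170 = 399051563/363960285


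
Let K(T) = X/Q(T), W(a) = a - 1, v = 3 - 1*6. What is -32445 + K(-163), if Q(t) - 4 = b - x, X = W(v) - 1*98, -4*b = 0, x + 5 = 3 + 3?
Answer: -32479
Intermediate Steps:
v = -3 (v = 3 - 6 = -3)
W(a) = -1 + a
x = 1 (x = -5 + (3 + 3) = -5 + 6 = 1)
b = 0 (b = -¼*0 = 0)
X = -102 (X = (-1 - 3) - 1*98 = -4 - 98 = -102)
Q(t) = 3 (Q(t) = 4 + (0 - 1*1) = 4 + (0 - 1) = 4 - 1 = 3)
K(T) = -34 (K(T) = -102/3 = -102*⅓ = -34)
-32445 + K(-163) = -32445 - 34 = -32479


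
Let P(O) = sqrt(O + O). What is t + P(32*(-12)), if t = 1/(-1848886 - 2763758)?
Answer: -1/4612644 + 16*I*sqrt(3) ≈ -2.168e-7 + 27.713*I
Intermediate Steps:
P(O) = sqrt(2)*sqrt(O) (P(O) = sqrt(2*O) = sqrt(2)*sqrt(O))
t = -1/4612644 (t = 1/(-4612644) = -1/4612644 ≈ -2.1680e-7)
t + P(32*(-12)) = -1/4612644 + sqrt(2)*sqrt(32*(-12)) = -1/4612644 + sqrt(2)*sqrt(-384) = -1/4612644 + sqrt(2)*(8*I*sqrt(6)) = -1/4612644 + 16*I*sqrt(3)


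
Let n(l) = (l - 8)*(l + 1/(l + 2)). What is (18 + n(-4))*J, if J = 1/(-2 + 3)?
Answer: 72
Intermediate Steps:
J = 1 (J = 1/1 = 1)
n(l) = (-8 + l)*(l + 1/(2 + l))
(18 + n(-4))*J = (18 + (-8 + (-4)**3 - 15*(-4) - 6*(-4)**2)/(2 - 4))*1 = (18 + (-8 - 64 + 60 - 6*16)/(-2))*1 = (18 - (-8 - 64 + 60 - 96)/2)*1 = (18 - 1/2*(-108))*1 = (18 + 54)*1 = 72*1 = 72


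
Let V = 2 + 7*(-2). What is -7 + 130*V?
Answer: -1567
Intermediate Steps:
V = -12 (V = 2 - 14 = -12)
-7 + 130*V = -7 + 130*(-12) = -7 - 1560 = -1567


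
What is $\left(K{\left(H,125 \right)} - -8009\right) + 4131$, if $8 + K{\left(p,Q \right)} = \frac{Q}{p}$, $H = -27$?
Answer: $\frac{327439}{27} \approx 12127.0$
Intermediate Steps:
$K{\left(p,Q \right)} = -8 + \frac{Q}{p}$
$\left(K{\left(H,125 \right)} - -8009\right) + 4131 = \left(\left(-8 + \frac{125}{-27}\right) - -8009\right) + 4131 = \left(\left(-8 + 125 \left(- \frac{1}{27}\right)\right) + 8009\right) + 4131 = \left(\left(-8 - \frac{125}{27}\right) + 8009\right) + 4131 = \left(- \frac{341}{27} + 8009\right) + 4131 = \frac{215902}{27} + 4131 = \frac{327439}{27}$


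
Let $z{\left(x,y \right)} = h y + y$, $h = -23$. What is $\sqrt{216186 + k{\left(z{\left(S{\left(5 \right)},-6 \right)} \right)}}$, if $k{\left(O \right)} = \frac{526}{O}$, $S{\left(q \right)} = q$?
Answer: $\frac{\sqrt{941723574}}{66} \approx 464.96$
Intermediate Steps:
$z{\left(x,y \right)} = - 22 y$ ($z{\left(x,y \right)} = - 23 y + y = - 22 y$)
$\sqrt{216186 + k{\left(z{\left(S{\left(5 \right)},-6 \right)} \right)}} = \sqrt{216186 + \frac{526}{\left(-22\right) \left(-6\right)}} = \sqrt{216186 + \frac{526}{132}} = \sqrt{216186 + 526 \cdot \frac{1}{132}} = \sqrt{216186 + \frac{263}{66}} = \sqrt{\frac{14268539}{66}} = \frac{\sqrt{941723574}}{66}$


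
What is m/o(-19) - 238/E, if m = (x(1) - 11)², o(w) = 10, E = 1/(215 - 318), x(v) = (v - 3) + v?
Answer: 122642/5 ≈ 24528.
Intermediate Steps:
x(v) = -3 + 2*v (x(v) = (-3 + v) + v = -3 + 2*v)
E = -1/103 (E = 1/(-103) = -1/103 ≈ -0.0097087)
m = 144 (m = ((-3 + 2*1) - 11)² = ((-3 + 2) - 11)² = (-1 - 11)² = (-12)² = 144)
m/o(-19) - 238/E = 144/10 - 238/(-1/103) = 144*(⅒) - 238*(-103) = 72/5 + 24514 = 122642/5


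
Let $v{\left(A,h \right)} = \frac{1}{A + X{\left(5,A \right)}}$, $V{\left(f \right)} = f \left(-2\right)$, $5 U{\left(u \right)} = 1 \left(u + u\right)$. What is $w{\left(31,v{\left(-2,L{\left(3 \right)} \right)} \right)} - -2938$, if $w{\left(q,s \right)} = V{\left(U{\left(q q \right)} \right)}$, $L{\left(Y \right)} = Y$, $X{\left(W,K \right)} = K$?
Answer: $\frac{10846}{5} \approx 2169.2$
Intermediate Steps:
$U{\left(u \right)} = \frac{2 u}{5}$ ($U{\left(u \right)} = \frac{1 \left(u + u\right)}{5} = \frac{1 \cdot 2 u}{5} = \frac{2 u}{5}$)
$V{\left(f \right)} = - 2 f$
$v{\left(A,h \right)} = \frac{1}{2 A}$ ($v{\left(A,h \right)} = \frac{1}{A + A} = \frac{1}{2 A}$)
$w{\left(q,s \right)} = - \frac{4 q^{2}}{5}$ ($w{\left(q,s \right)} = - 2 \frac{2 q q}{5} = - 2 \frac{2 q^{2}}{5} = - \frac{4 q^{2}}{5}$)
$w{\left(31,v{\left(-2,L{\left(3 \right)} \right)} \right)} - -2938 = - \frac{4 \cdot 31^{2}}{5} - -2938 = \left(- \frac{4}{5}\right) 961 + 2938 = - \frac{3844}{5} + 2938 = \frac{10846}{5}$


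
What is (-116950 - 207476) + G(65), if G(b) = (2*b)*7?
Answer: -323516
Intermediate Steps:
G(b) = 14*b
(-116950 - 207476) + G(65) = (-116950 - 207476) + 14*65 = -324426 + 910 = -323516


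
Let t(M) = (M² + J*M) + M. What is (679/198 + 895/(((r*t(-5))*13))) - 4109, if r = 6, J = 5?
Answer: -5286823/1287 ≈ -4107.9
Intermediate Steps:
t(M) = M² + 6*M (t(M) = (M² + 5*M) + M = M² + 6*M)
(679/198 + 895/(((r*t(-5))*13))) - 4109 = (679/198 + 895/(((6*(-5*(6 - 5)))*13))) - 4109 = (679*(1/198) + 895/(((6*(-5*1))*13))) - 4109 = (679/198 + 895/(((6*(-5))*13))) - 4109 = (679/198 + 895/((-30*13))) - 4109 = (679/198 + 895/(-390)) - 4109 = (679/198 + 895*(-1/390)) - 4109 = (679/198 - 179/78) - 4109 = 1460/1287 - 4109 = -5286823/1287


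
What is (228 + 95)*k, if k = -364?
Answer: -117572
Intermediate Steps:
(228 + 95)*k = (228 + 95)*(-364) = 323*(-364) = -117572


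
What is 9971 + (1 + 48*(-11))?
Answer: 9444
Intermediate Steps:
9971 + (1 + 48*(-11)) = 9971 + (1 - 528) = 9971 - 527 = 9444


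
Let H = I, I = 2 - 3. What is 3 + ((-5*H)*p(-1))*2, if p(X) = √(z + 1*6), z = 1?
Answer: 3 + 10*√7 ≈ 29.458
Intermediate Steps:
I = -1
H = -1
p(X) = √7 (p(X) = √(1 + 1*6) = √(1 + 6) = √7)
3 + ((-5*H)*p(-1))*2 = 3 + ((-5*(-1))*√7)*2 = 3 + (5*√7)*2 = 3 + 10*√7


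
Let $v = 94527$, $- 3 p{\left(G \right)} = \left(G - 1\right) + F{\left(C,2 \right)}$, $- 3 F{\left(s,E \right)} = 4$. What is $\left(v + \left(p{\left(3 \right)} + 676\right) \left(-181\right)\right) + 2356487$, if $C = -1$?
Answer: $\frac{20958284}{9} \approx 2.3287 \cdot 10^{6}$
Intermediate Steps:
$F{\left(s,E \right)} = - \frac{4}{3}$ ($F{\left(s,E \right)} = \left(- \frac{1}{3}\right) 4 = - \frac{4}{3}$)
$p{\left(G \right)} = \frac{7}{9} - \frac{G}{3}$ ($p{\left(G \right)} = - \frac{\left(G - 1\right) - \frac{4}{3}}{3} = - \frac{\left(-1 + G\right) - \frac{4}{3}}{3} = - \frac{- \frac{7}{3} + G}{3} = \frac{7}{9} - \frac{G}{3}$)
$\left(v + \left(p{\left(3 \right)} + 676\right) \left(-181\right)\right) + 2356487 = \left(94527 + \left(\left(\frac{7}{9} - 1\right) + 676\right) \left(-181\right)\right) + 2356487 = \left(94527 + \left(- \frac{2}{9} + 676\right) \left(-181\right)\right) + 2356487 = \left(94527 + \frac{6082}{9} \left(-181\right)\right) + 2356487 = \left(94527 - \frac{1100842}{9}\right) + 2356487 = - \frac{250099}{9} + 2356487 = \frac{20958284}{9}$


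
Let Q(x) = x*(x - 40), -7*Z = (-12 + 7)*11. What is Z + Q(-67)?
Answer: 50238/7 ≈ 7176.9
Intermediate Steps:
Z = 55/7 (Z = -(-12 + 7)*11/7 = -(-5)*11/7 = -⅐*(-55) = 55/7 ≈ 7.8571)
Q(x) = x*(-40 + x)
Z + Q(-67) = 55/7 - 67*(-40 - 67) = 55/7 - 67*(-107) = 55/7 + 7169 = 50238/7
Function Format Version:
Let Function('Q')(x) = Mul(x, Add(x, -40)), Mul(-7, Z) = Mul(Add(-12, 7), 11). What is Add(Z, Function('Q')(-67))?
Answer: Rational(50238, 7) ≈ 7176.9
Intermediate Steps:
Z = Rational(55, 7) (Z = Mul(Rational(-1, 7), Mul(Add(-12, 7), 11)) = Mul(Rational(-1, 7), Mul(-5, 11)) = Mul(Rational(-1, 7), -55) = Rational(55, 7) ≈ 7.8571)
Function('Q')(x) = Mul(x, Add(-40, x))
Add(Z, Function('Q')(-67)) = Add(Rational(55, 7), Mul(-67, Add(-40, -67))) = Add(Rational(55, 7), Mul(-67, -107)) = Add(Rational(55, 7), 7169) = Rational(50238, 7)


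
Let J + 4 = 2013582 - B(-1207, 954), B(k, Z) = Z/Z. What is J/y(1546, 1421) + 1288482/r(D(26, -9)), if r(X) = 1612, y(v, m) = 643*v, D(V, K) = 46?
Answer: 12347091305/15408209 ≈ 801.33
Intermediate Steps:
B(k, Z) = 1
J = 2013577 (J = -4 + (2013582 - 1*1) = -4 + (2013582 - 1) = -4 + 2013581 = 2013577)
J/y(1546, 1421) + 1288482/r(D(26, -9)) = 2013577/((643*1546)) + 1288482/1612 = 2013577/994078 + 1288482*(1/1612) = 2013577*(1/994078) + 49557/62 = 2013577/994078 + 49557/62 = 12347091305/15408209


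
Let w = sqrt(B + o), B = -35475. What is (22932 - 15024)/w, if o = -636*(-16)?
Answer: -2636*I*sqrt(2811)/2811 ≈ -49.718*I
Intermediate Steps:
o = 10176
w = 3*I*sqrt(2811) (w = sqrt(-35475 + 10176) = sqrt(-25299) = 3*I*sqrt(2811) ≈ 159.06*I)
(22932 - 15024)/w = (22932 - 15024)/((3*I*sqrt(2811))) = 7908*(-I*sqrt(2811)/8433) = -2636*I*sqrt(2811)/2811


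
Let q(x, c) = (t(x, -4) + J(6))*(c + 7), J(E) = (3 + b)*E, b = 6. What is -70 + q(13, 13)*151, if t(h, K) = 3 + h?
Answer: 211330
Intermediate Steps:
J(E) = 9*E (J(E) = (3 + 6)*E = 9*E)
q(x, c) = (7 + c)*(57 + x) (q(x, c) = ((3 + x) + 9*6)*(c + 7) = ((3 + x) + 54)*(7 + c) = (57 + x)*(7 + c) = (7 + c)*(57 + x))
-70 + q(13, 13)*151 = -70 + (399 + 7*13 + 57*13 + 13*13)*151 = -70 + (399 + 91 + 741 + 169)*151 = -70 + 1400*151 = -70 + 211400 = 211330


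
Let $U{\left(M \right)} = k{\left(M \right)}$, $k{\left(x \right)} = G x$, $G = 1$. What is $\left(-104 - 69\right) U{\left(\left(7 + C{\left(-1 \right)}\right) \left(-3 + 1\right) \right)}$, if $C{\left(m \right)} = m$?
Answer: $2076$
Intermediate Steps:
$k{\left(x \right)} = x$ ($k{\left(x \right)} = 1 x = x$)
$U{\left(M \right)} = M$
$\left(-104 - 69\right) U{\left(\left(7 + C{\left(-1 \right)}\right) \left(-3 + 1\right) \right)} = \left(-104 - 69\right) \left(7 - 1\right) \left(-3 + 1\right) = - 173 \cdot 6 \left(-2\right) = \left(-173\right) \left(-12\right) = 2076$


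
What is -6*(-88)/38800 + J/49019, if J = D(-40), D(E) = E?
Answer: 1520627/118871075 ≈ 0.012792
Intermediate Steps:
J = -40
-6*(-88)/38800 + J/49019 = -6*(-88)/38800 - 40/49019 = 528*(1/38800) - 40*1/49019 = 33/2425 - 40/49019 = 1520627/118871075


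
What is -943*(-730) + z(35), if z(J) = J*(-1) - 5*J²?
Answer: 682230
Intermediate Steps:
z(J) = -J - 5*J²
-943*(-730) + z(35) = -943*(-730) - 1*35*(1 + 5*35) = 688390 - 1*35*(1 + 175) = 688390 - 1*35*176 = 688390 - 6160 = 682230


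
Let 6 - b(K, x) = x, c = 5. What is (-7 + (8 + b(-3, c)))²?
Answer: 4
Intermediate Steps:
b(K, x) = 6 - x
(-7 + (8 + b(-3, c)))² = (-7 + (8 + (6 - 1*5)))² = (-7 + (8 + (6 - 5)))² = (-7 + (8 + 1))² = (-7 + 9)² = 2² = 4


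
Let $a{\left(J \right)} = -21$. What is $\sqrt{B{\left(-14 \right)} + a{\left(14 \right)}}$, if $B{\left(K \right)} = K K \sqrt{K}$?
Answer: $\sqrt{-21 + 196 i \sqrt{14}} \approx 18.877 + 19.425 i$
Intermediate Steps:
$B{\left(K \right)} = K^{\frac{5}{2}}$ ($B{\left(K \right)} = K^{2} \sqrt{K} = K^{\frac{5}{2}}$)
$\sqrt{B{\left(-14 \right)} + a{\left(14 \right)}} = \sqrt{\left(-14\right)^{\frac{5}{2}} - 21} = \sqrt{196 i \sqrt{14} - 21} = \sqrt{-21 + 196 i \sqrt{14}}$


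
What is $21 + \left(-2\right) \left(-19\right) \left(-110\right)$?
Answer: $-4159$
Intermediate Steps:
$21 + \left(-2\right) \left(-19\right) \left(-110\right) = 21 + 38 \left(-110\right) = 21 - 4180 = -4159$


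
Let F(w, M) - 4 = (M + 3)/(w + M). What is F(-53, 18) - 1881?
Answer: -9388/5 ≈ -1877.6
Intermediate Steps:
F(w, M) = 4 + (3 + M)/(M + w) (F(w, M) = 4 + (M + 3)/(w + M) = 4 + (3 + M)/(M + w))
F(-53, 18) - 1881 = (3 + 4*(-53) + 5*18)/(18 - 53) - 1881 = (3 - 212 + 90)/(-35) - 1881 = -1/35*(-119) - 1881 = 17/5 - 1881 = -9388/5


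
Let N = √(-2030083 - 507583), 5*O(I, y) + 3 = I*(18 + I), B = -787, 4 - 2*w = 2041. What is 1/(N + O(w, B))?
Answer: 3260820/664599794681 - 16*I*√2537666/664599794681 ≈ 4.9064e-6 - 3.8351e-8*I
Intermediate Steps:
w = -2037/2 (w = 2 - ½*2041 = 2 - 2041/2 = -2037/2 ≈ -1018.5)
O(I, y) = -⅗ + I*(18 + I)/5 (O(I, y) = -⅗ + (I*(18 + I))/5 = -⅗ + I*(18 + I)/5)
N = I*√2537666 (N = √(-2537666) = I*√2537666 ≈ 1593.0*I)
1/(N + O(w, B)) = 1/(I*√2537666 + (-⅗ + (-2037/2)²/5 + (18/5)*(-2037/2))) = 1/(I*√2537666 + (-⅗ + (⅕)*(4149369/4) - 18333/5)) = 1/(I*√2537666 + (-⅗ + 4149369/20 - 18333/5)) = 1/(I*√2537666 + 815205/4) = 1/(815205/4 + I*√2537666)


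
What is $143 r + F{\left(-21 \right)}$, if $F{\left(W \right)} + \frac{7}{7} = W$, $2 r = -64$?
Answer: $-4598$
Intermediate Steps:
$r = -32$ ($r = \frac{1}{2} \left(-64\right) = -32$)
$F{\left(W \right)} = -1 + W$
$143 r + F{\left(-21 \right)} = 143 \left(-32\right) - 22 = -4576 - 22 = -4598$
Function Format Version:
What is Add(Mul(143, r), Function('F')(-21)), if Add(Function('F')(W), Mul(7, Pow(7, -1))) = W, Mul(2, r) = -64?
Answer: -4598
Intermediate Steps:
r = -32 (r = Mul(Rational(1, 2), -64) = -32)
Function('F')(W) = Add(-1, W)
Add(Mul(143, r), Function('F')(-21)) = Add(Mul(143, -32), Add(-1, -21)) = Add(-4576, -22) = -4598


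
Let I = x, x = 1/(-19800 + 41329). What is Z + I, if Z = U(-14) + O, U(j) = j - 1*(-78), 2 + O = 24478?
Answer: 528321661/21529 ≈ 24540.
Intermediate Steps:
O = 24476 (O = -2 + 24478 = 24476)
U(j) = 78 + j (U(j) = j + 78 = 78 + j)
x = 1/21529 ≈ 4.6449e-5
I = 1/21529 ≈ 4.6449e-5
Z = 24540 (Z = (78 - 14) + 24476 = 64 + 24476 = 24540)
Z + I = 24540 + 1/21529 = 528321661/21529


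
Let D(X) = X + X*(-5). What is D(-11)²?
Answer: 1936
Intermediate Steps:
D(X) = -4*X (D(X) = X - 5*X = -4*X)
D(-11)² = (-4*(-11))² = 44² = 1936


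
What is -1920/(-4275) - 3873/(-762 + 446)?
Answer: 1144253/90060 ≈ 12.705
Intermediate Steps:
-1920/(-4275) - 3873/(-762 + 446) = -1920*(-1/4275) - 3873/(-316) = 128/285 - 3873*(-1/316) = 128/285 + 3873/316 = 1144253/90060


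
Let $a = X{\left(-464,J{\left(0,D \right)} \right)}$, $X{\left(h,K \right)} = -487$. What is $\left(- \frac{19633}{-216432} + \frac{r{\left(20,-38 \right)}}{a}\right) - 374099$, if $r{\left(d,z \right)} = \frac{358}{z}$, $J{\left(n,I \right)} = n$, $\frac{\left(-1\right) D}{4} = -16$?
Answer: $- \frac{749187382182827}{2002645296} \approx -3.741 \cdot 10^{5}$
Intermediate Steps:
$D = 64$ ($D = \left(-4\right) \left(-16\right) = 64$)
$a = -487$
$\left(- \frac{19633}{-216432} + \frac{r{\left(20,-38 \right)}}{a}\right) - 374099 = \left(- \frac{19633}{-216432} + \frac{358 \frac{1}{-38}}{-487}\right) - 374099 = \left(\left(-19633\right) \left(- \frac{1}{216432}\right) + 358 \left(- \frac{1}{38}\right) \left(- \frac{1}{487}\right)\right) - 374099 = \left(\frac{19633}{216432} - - \frac{179}{9253}\right) - 374099 = \left(\frac{19633}{216432} + \frac{179}{9253}\right) - 374099 = \frac{220405477}{2002645296} - 374099 = - \frac{749187382182827}{2002645296}$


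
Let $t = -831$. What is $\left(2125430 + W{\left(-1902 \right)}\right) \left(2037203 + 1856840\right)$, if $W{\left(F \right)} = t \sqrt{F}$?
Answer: $8276515813490 - 3235949733 i \sqrt{1902} \approx 8.2765 \cdot 10^{12} - 1.4113 \cdot 10^{11} i$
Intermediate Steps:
$W{\left(F \right)} = - 831 \sqrt{F}$
$\left(2125430 + W{\left(-1902 \right)}\right) \left(2037203 + 1856840\right) = \left(2125430 - 831 \sqrt{-1902}\right) \left(2037203 + 1856840\right) = \left(2125430 - 831 i \sqrt{1902}\right) 3894043 = 8276515813490 - 3235949733 i \sqrt{1902}$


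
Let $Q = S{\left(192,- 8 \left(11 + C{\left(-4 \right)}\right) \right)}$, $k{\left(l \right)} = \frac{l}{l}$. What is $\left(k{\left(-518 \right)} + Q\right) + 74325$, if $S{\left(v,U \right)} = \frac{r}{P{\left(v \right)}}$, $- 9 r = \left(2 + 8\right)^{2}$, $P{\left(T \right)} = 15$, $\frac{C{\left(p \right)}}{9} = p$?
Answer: $\frac{2006782}{27} \approx 74325.0$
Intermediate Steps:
$k{\left(l \right)} = 1$
$C{\left(p \right)} = 9 p$
$r = - \frac{100}{9}$ ($r = - \frac{\left(2 + 8\right)^{2}}{9} = - \frac{10^{2}}{9} = \left(- \frac{1}{9}\right) 100 = - \frac{100}{9} \approx -11.111$)
$S{\left(v,U \right)} = - \frac{20}{27}$ ($S{\left(v,U \right)} = - \frac{100}{9 \cdot 15} = \left(- \frac{100}{9}\right) \frac{1}{15} = - \frac{20}{27}$)
$Q = - \frac{20}{27} \approx -0.74074$
$\left(k{\left(-518 \right)} + Q\right) + 74325 = \left(1 - \frac{20}{27}\right) + 74325 = \frac{7}{27} + 74325 = \frac{2006782}{27}$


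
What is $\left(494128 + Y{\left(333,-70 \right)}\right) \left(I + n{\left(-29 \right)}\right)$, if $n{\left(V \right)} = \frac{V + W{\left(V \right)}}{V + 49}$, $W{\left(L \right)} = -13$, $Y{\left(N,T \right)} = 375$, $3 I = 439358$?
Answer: $\frac{2172607337051}{30} \approx 7.242 \cdot 10^{10}$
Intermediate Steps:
$I = \frac{439358}{3}$ ($I = \frac{1}{3} \cdot 439358 = \frac{439358}{3} \approx 1.4645 \cdot 10^{5}$)
$n{\left(V \right)} = \frac{-13 + V}{49 + V}$ ($n{\left(V \right)} = \frac{V - 13}{V + 49} = \frac{-13 + V}{49 + V}$)
$\left(494128 + Y{\left(333,-70 \right)}\right) \left(I + n{\left(-29 \right)}\right) = \left(494128 + 375\right) \left(\frac{439358}{3} + \frac{-13 - 29}{49 - 29}\right) = 494503 \left(\frac{439358}{3} + \frac{1}{20} \left(-42\right)\right) = 494503 \left(\frac{439358}{3} - \frac{21}{10}\right) = 494503 \cdot \frac{4393517}{30} = \frac{2172607337051}{30}$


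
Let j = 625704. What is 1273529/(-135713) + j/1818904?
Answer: -278938853158/30856114819 ≈ -9.0400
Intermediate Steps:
1273529/(-135713) + j/1818904 = 1273529/(-135713) + 625704/1818904 = 1273529*(-1/135713) + 625704*(1/1818904) = -1273529/135713 + 78213/227363 = -278938853158/30856114819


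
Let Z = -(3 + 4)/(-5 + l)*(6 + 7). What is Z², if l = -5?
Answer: 8281/100 ≈ 82.810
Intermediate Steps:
Z = 91/10 (Z = -(3 + 4)/(-5 - 5)*(6 + 7) = -7/(-10)*13 = -7*(-⅒)*13 = -(-7)*13/10 = -1*(-91/10) = 91/10 ≈ 9.1000)
Z² = (91/10)² = 8281/100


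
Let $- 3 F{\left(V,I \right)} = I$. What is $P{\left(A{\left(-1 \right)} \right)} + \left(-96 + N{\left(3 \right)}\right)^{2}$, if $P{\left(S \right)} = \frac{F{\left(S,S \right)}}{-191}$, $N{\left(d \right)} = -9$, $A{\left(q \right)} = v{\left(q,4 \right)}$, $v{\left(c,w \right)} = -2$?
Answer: $\frac{6317323}{573} \approx 11025.0$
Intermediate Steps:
$A{\left(q \right)} = -2$
$F{\left(V,I \right)} = - \frac{I}{3}$
$P{\left(S \right)} = \frac{S}{573}$ ($P{\left(S \right)} = \frac{\left(- \frac{1}{3}\right) S}{-191} = - \frac{S}{3} \left(- \frac{1}{191}\right) = \frac{S}{573}$)
$P{\left(A{\left(-1 \right)} \right)} + \left(-96 + N{\left(3 \right)}\right)^{2} = \frac{1}{573} \left(-2\right) + \left(-96 - 9\right)^{2} = - \frac{2}{573} + \left(-105\right)^{2} = - \frac{2}{573} + 11025 = \frac{6317323}{573}$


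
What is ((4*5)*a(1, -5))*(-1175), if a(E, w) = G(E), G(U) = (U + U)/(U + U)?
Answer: -23500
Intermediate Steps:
G(U) = 1 (G(U) = (2*U)/((2*U)) = (2*U)*(1/(2*U)) = 1)
a(E, w) = 1
((4*5)*a(1, -5))*(-1175) = ((4*5)*1)*(-1175) = (20*1)*(-1175) = 20*(-1175) = -23500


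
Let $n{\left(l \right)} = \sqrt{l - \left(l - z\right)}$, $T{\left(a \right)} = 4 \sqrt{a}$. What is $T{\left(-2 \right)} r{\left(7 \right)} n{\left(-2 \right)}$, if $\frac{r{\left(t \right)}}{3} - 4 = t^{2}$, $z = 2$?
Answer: $1272 i \approx 1272.0 i$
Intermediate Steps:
$n{\left(l \right)} = \sqrt{2}$ ($n{\left(l \right)} = \sqrt{l - \left(-2 + l\right)} = \sqrt{2}$)
$r{\left(t \right)} = 12 + 3 t^{2}$
$T{\left(-2 \right)} r{\left(7 \right)} n{\left(-2 \right)} = 4 \sqrt{-2} \left(12 + 3 \cdot 7^{2}\right) \sqrt{2} = 4 i \sqrt{2} \left(12 + 3 \cdot 49\right) \sqrt{2} = 4 i \sqrt{2} \left(12 + 147\right) \sqrt{2} = 4 i \sqrt{2} \cdot 159 \sqrt{2} = 636 i \sqrt{2} \sqrt{2} = 1272 i$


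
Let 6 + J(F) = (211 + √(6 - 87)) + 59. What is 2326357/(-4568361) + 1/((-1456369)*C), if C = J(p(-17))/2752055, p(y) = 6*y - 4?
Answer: -1401906269730791/2714863660652283 + 144845*I/594275203 ≈ -0.51638 + 0.00024373*I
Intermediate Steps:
p(y) = -4 + 6*y
J(F) = 264 + 9*I (J(F) = -6 + ((211 + √(6 - 87)) + 59) = -6 + ((211 + √(-81)) + 59) = -6 + ((211 + 9*I) + 59) = -6 + (270 + 9*I) = 264 + 9*I)
C = 264/2752055 + 9*I/2752055 (C = (264 + 9*I)/2752055 = (264 + 9*I)*(1/2752055) = 264/2752055 + 9*I/2752055 ≈ 9.5928e-5 + 3.2703e-6*I)
2326357/(-4568361) + 1/((-1456369)*C) = 2326357/(-4568361) + 1/((-1456369)*(264/2752055 + 9*I/2752055)) = 2326357*(-1/4568361) - 398621406475*(264/2752055 - 9*I/2752055)/5348476827 = -2326357/4568361 - 398621406475*(264/2752055 - 9*I/2752055)/5348476827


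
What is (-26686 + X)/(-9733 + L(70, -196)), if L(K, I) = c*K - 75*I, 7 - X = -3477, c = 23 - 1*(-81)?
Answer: -23202/12247 ≈ -1.8945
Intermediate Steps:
c = 104 (c = 23 + 81 = 104)
X = 3484 (X = 7 - 1*(-3477) = 7 + 3477 = 3484)
L(K, I) = -75*I + 104*K (L(K, I) = 104*K - 75*I = -75*I + 104*K)
(-26686 + X)/(-9733 + L(70, -196)) = (-26686 + 3484)/(-9733 + (-75*(-196) + 104*70)) = -23202/(-9733 + (14700 + 7280)) = -23202/(-9733 + 21980) = -23202/12247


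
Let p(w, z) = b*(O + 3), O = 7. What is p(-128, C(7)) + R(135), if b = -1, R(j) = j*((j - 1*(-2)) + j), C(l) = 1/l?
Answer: 36710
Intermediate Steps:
R(j) = j*(2 + 2*j) (R(j) = j*((j + 2) + j) = j*((2 + j) + j) = j*(2 + 2*j))
p(w, z) = -10 (p(w, z) = -(7 + 3) = -1*10 = -10)
p(-128, C(7)) + R(135) = -10 + 2*135*(1 + 135) = -10 + 2*135*136 = -10 + 36720 = 36710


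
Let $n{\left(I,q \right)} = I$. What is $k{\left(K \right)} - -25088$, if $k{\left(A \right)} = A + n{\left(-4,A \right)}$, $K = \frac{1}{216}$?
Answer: $\frac{5418145}{216} \approx 25084.0$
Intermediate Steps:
$K = \frac{1}{216} \approx 0.0046296$
$k{\left(A \right)} = -4 + A$ ($k{\left(A \right)} = A - 4 = -4 + A$)
$k{\left(K \right)} - -25088 = \left(-4 + \frac{1}{216}\right) - -25088 = - \frac{863}{216} + 25088 = \frac{5418145}{216}$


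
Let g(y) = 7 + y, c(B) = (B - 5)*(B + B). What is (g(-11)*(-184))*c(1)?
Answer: -5888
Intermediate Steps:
c(B) = 2*B*(-5 + B) (c(B) = (-5 + B)*(2*B) = 2*B*(-5 + B))
(g(-11)*(-184))*c(1) = ((7 - 11)*(-184))*(2*1*(-5 + 1)) = (-4*(-184))*(2*1*(-4)) = 736*(-8) = -5888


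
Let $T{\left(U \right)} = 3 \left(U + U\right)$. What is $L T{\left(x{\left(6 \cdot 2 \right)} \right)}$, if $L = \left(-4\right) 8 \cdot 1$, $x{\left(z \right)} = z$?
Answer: $-2304$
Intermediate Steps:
$T{\left(U \right)} = 6 U$ ($T{\left(U \right)} = 3 \cdot 2 U = 6 U$)
$L = -32$ ($L = \left(-32\right) 1 = -32$)
$L T{\left(x{\left(6 \cdot 2 \right)} \right)} = - 32 \cdot 6 \cdot 6 \cdot 2 = - 32 \cdot 6 \cdot 12 = \left(-32\right) 72 = -2304$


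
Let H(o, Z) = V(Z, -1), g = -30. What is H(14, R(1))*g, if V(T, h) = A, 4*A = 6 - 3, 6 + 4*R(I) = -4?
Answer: -45/2 ≈ -22.500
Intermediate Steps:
R(I) = -5/2 (R(I) = -3/2 + (1/4)*(-4) = -3/2 - 1 = -5/2)
A = 3/4 (A = (6 - 3)/4 = (1/4)*3 = 3/4 ≈ 0.75000)
V(T, h) = 3/4
H(o, Z) = 3/4
H(14, R(1))*g = (3/4)*(-30) = -45/2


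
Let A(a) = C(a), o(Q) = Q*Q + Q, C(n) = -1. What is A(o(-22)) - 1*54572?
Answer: -54573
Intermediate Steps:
o(Q) = Q + Q**2 (o(Q) = Q**2 + Q = Q + Q**2)
A(a) = -1
A(o(-22)) - 1*54572 = -1 - 1*54572 = -1 - 54572 = -54573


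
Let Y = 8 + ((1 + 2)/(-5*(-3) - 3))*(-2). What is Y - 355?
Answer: -695/2 ≈ -347.50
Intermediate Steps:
Y = 15/2 (Y = 8 + (3/(15 - 3))*(-2) = 8 + (3/12)*(-2) = 8 + (3*(1/12))*(-2) = 8 + (¼)*(-2) = 8 - ½ = 15/2 ≈ 7.5000)
Y - 355 = 15/2 - 355 = -695/2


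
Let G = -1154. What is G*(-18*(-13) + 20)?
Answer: -293116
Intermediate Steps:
G*(-18*(-13) + 20) = -1154*(-18*(-13) + 20) = -1154*(234 + 20) = -1154*254 = -293116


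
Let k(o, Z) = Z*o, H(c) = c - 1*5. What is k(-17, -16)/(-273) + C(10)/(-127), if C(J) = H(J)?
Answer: -35909/34671 ≈ -1.0357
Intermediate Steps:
H(c) = -5 + c (H(c) = c - 5 = -5 + c)
C(J) = -5 + J
k(-17, -16)/(-273) + C(10)/(-127) = -16*(-17)/(-273) + (-5 + 10)/(-127) = 272*(-1/273) + 5*(-1/127) = -272/273 - 5/127 = -35909/34671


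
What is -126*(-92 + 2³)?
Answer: 10584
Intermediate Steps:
-126*(-92 + 2³) = -126*(-92 + 8) = -126*(-84) = 10584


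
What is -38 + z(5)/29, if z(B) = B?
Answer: -1097/29 ≈ -37.828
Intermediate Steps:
-38 + z(5)/29 = -38 + 5/29 = -1097/29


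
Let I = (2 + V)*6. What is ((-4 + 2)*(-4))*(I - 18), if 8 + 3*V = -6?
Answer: -272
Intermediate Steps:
V = -14/3 (V = -8/3 + (1/3)*(-6) = -8/3 - 2 = -14/3 ≈ -4.6667)
I = -16 (I = (2 - 14/3)*6 = -8/3*6 = -16)
((-4 + 2)*(-4))*(I - 18) = ((-4 + 2)*(-4))*(-16 - 18) = -2*(-4)*(-34) = 8*(-34) = -272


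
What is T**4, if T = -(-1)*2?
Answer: 16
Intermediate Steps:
T = 2 (T = -1*(-2) = 2)
T**4 = 2**4 = 16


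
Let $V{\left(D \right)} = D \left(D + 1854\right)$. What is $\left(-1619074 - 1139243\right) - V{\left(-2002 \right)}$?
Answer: $-3054613$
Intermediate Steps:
$V{\left(D \right)} = D \left(1854 + D\right)$
$\left(-1619074 - 1139243\right) - V{\left(-2002 \right)} = \left(-1619074 - 1139243\right) - - 2002 \left(1854 - 2002\right) = -2758317 - \left(-2002\right) \left(-148\right) = -2758317 - 296296 = -3054613$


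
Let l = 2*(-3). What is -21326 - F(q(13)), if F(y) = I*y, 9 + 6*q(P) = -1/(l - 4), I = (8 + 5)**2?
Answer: -1264519/60 ≈ -21075.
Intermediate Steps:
l = -6
I = 169 (I = 13**2 = 169)
q(P) = -89/60 (q(P) = -3/2 + (-1/(-6 - 4))/6 = -3/2 + (-1/(-10))/6 = -3/2 + (-1*(-1/10))/6 = -3/2 + (1/6)*(1/10) = -3/2 + 1/60 = -89/60)
F(y) = 169*y
-21326 - F(q(13)) = -21326 - 169*(-89)/60 = -21326 - 1*(-15041/60) = -21326 + 15041/60 = -1264519/60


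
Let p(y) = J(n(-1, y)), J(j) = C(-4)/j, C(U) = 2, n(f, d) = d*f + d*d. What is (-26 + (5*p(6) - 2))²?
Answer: 6889/9 ≈ 765.44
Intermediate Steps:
n(f, d) = d² + d*f (n(f, d) = d*f + d² = d² + d*f)
J(j) = 2/j
p(y) = 2/(y*(-1 + y)) (p(y) = 2/((y*(y - 1))) = 2/((y*(-1 + y))) = 2*(1/(y*(-1 + y))) = 2/(y*(-1 + y)))
(-26 + (5*p(6) - 2))² = (-26 + (5*(2/(6*(-1 + 6))) - 2))² = (-26 + (5*(2*(⅙)/5) - 2))² = (-26 + (5*(2*(⅙)*(⅕)) - 2))² = (-26 + (5*(1/15) - 2))² = (-26 + (⅓ - 2))² = (-26 - 5/3)² = (-83/3)² = 6889/9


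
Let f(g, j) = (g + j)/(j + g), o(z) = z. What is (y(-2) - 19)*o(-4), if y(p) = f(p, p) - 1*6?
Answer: 96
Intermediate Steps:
f(g, j) = 1 (f(g, j) = (g + j)/(g + j) = 1)
y(p) = -5 (y(p) = 1 - 1*6 = 1 - 6 = -5)
(y(-2) - 19)*o(-4) = (-5 - 19)*(-4) = -24*(-4) = 96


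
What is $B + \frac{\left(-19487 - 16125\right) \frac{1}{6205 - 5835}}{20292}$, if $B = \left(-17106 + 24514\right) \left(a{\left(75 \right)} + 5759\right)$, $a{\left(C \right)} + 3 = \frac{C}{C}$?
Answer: $\frac{80050452181657}{1877010} \approx 4.2648 \cdot 10^{7}$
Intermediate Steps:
$a{\left(C \right)} = -2$ ($a{\left(C \right)} = -3 + \frac{C}{C} = -3 + 1 = -2$)
$B = 42647856$ ($B = \left(-17106 + 24514\right) \left(-2 + 5759\right) = 7408 \cdot 5757 = 42647856$)
$B + \frac{\left(-19487 - 16125\right) \frac{1}{6205 - 5835}}{20292} = 42647856 + \frac{\left(-19487 - 16125\right) \frac{1}{6205 - 5835}}{20292} = 42647856 + - \frac{35612}{370} \cdot \frac{1}{20292} = 42647856 + \left(-35612\right) \frac{1}{370} \cdot \frac{1}{20292} = 42647856 - \frac{8903}{1877010} = \frac{80050452181657}{1877010}$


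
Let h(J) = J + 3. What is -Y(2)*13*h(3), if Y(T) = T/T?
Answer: -78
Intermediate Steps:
h(J) = 3 + J
Y(T) = 1
-Y(2)*13*h(3) = -1*13*(3 + 3) = -13*6 = -1*78 = -78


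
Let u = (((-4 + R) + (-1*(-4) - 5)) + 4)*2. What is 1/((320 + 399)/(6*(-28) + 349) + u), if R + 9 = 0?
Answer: -181/2901 ≈ -0.062392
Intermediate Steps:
R = -9 (R = -9 + 0 = -9)
u = -20 (u = (((-4 - 9) + (-1*(-4) - 5)) + 4)*2 = ((-13 + (4 - 5)) + 4)*2 = ((-13 - 1) + 4)*2 = (-14 + 4)*2 = -10*2 = -20)
1/((320 + 399)/(6*(-28) + 349) + u) = 1/((320 + 399)/(6*(-28) + 349) - 20) = 1/(719/(-168 + 349) - 20) = 1/(719/181 - 20) = 1/(-2901/181) = -181/2901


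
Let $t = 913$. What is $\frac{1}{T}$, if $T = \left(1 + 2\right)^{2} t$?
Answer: $\frac{1}{8217} \approx 0.0001217$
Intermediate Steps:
$T = 8217$ ($T = \left(1 + 2\right)^{2} \cdot 913 = 3^{2} \cdot 913 = 9 \cdot 913 = 8217$)
$\frac{1}{T} = \frac{1}{8217}$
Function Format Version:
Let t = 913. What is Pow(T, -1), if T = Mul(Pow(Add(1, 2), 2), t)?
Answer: Rational(1, 8217) ≈ 0.00012170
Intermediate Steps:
T = 8217 (T = Mul(Pow(Add(1, 2), 2), 913) = Mul(Pow(3, 2), 913) = Mul(9, 913) = 8217)
Pow(T, -1) = Pow(8217, -1) = Rational(1, 8217)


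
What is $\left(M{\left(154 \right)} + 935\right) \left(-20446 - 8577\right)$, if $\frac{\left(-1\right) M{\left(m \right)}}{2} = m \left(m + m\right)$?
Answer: $2726101367$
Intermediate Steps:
$M{\left(m \right)} = - 4 m^{2}$ ($M{\left(m \right)} = - 2 m \left(m + m\right) = - 2 m 2 m = - 2 \cdot 2 m^{2} = - 4 m^{2}$)
$\left(M{\left(154 \right)} + 935\right) \left(-20446 - 8577\right) = \left(- 4 \cdot 154^{2} + 935\right) \left(-20446 - 8577\right) = \left(\left(-4\right) 23716 + 935\right) \left(-29023\right) = \left(-94864 + 935\right) \left(-29023\right) = \left(-93929\right) \left(-29023\right) = 2726101367$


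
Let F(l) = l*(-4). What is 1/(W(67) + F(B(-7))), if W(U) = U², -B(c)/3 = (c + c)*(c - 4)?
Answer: 1/6337 ≈ 0.00015780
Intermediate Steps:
B(c) = -6*c*(-4 + c) (B(c) = -3*(c + c)*(c - 4) = -3*2*c*(-4 + c) = -6*c*(-4 + c))
F(l) = -4*l
1/(W(67) + F(B(-7))) = 1/(67² - 24*(-7)*(4 - 1*(-7))) = 1/(4489 - 24*(-7)*(4 + 7)) = 1/(4489 - 24*(-7)*11) = 1/(4489 - 4*(-462)) = 1/(4489 + 1848) = 1/6337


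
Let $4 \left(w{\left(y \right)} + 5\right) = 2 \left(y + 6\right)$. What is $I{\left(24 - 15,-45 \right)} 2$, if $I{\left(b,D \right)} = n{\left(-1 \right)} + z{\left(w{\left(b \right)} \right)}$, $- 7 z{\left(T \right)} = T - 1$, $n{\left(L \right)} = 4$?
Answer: $\frac{53}{7} \approx 7.5714$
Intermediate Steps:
$w{\left(y \right)} = -2 + \frac{y}{2}$ ($w{\left(y \right)} = -5 + \frac{2 \left(y + 6\right)}{4} = -5 + \frac{2 \left(6 + y\right)}{4} = -5 + \frac{12 + 2 y}{4} = -5 + \left(3 + \frac{y}{2}\right) = -2 + \frac{y}{2}$)
$z{\left(T \right)} = \frac{1}{7} - \frac{T}{7}$ ($z{\left(T \right)} = - \frac{T - 1}{7} = - \frac{-1 + T}{7} = \frac{1}{7} - \frac{T}{7}$)
$I{\left(b,D \right)} = \frac{31}{7} - \frac{b}{14}$ ($I{\left(b,D \right)} = 4 - \left(- \frac{1}{7} + \frac{-2 + \frac{b}{2}}{7}\right) = 4 + \left(\frac{1}{7} - \left(- \frac{2}{7} + \frac{b}{14}\right)\right) = 4 - \left(- \frac{3}{7} + \frac{b}{14}\right) = \frac{31}{7} - \frac{b}{14}$)
$I{\left(24 - 15,-45 \right)} 2 = \left(\frac{31}{7} - \frac{24 - 15}{14}\right) 2 = \left(\frac{31}{7} - \frac{9}{14}\right) 2 = \frac{53}{14} \cdot 2 = \frac{53}{7}$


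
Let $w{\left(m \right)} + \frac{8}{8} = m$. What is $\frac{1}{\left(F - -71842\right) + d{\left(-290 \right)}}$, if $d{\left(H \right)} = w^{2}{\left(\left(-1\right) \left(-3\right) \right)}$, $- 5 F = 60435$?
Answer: $\frac{1}{59759} \approx 1.6734 \cdot 10^{-5}$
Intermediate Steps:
$w{\left(m \right)} = -1 + m$
$F = -12087$ ($F = \left(- \frac{1}{5}\right) 60435 = -12087$)
$d{\left(H \right)} = 4$ ($d{\left(H \right)} = \left(-1 - -3\right)^{2} = \left(-1 + 3\right)^{2} = 2^{2} = 4$)
$\frac{1}{\left(F - -71842\right) + d{\left(-290 \right)}} = \frac{1}{\left(-12087 - -71842\right) + 4} = \frac{1}{\left(-12087 + 71842\right) + 4} = \frac{1}{59755 + 4} = \frac{1}{59759}$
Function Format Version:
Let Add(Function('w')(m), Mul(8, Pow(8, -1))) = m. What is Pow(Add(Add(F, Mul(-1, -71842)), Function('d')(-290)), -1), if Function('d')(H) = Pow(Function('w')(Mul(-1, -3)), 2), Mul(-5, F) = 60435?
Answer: Rational(1, 59759) ≈ 1.6734e-5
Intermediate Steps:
Function('w')(m) = Add(-1, m)
F = -12087 (F = Mul(Rational(-1, 5), 60435) = -12087)
Function('d')(H) = 4 (Function('d')(H) = Pow(Add(-1, Mul(-1, -3)), 2) = Pow(Add(-1, 3), 2) = Pow(2, 2) = 4)
Pow(Add(Add(F, Mul(-1, -71842)), Function('d')(-290)), -1) = Pow(Add(Add(-12087, Mul(-1, -71842)), 4), -1) = Pow(Add(Add(-12087, 71842), 4), -1) = Pow(Add(59755, 4), -1) = Pow(59759, -1) = Rational(1, 59759)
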